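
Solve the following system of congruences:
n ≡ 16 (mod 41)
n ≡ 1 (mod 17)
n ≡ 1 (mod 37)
2517

Using the Chinese Remainder Theorem:
M = product of moduli = 25789
For equation 1: M_1 = 629, 629 ≡ 14 (mod 41), inverse of 629 mod 41 is 3 (check: 14 × 3 = 42 ≡ 1 (mod 41))
For equation 2: M_2 = 1517, 1517 ≡ 4 (mod 17), inverse of 1517 mod 17 is 13 (check: 4 × 13 = 52 ≡ 1 (mod 17))
For equation 3: M_3 = 697, 697 ≡ 31 (mod 37), inverse of 697 mod 37 is 6 (check: 31 × 6 = 186 ≡ 1 (mod 37))
Combine: n ≡ Σ r_i×M_i×(M_i⁻¹ mod m_i) = 16×629×3 + 1×1517×13 + 1×697×6 = 30192 + 19721 + 4182 = 54095
54095 mod 25789 = 2517
n ≡ 2517 (mod 25789)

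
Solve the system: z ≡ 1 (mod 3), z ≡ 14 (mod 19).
M = 3 × 19 = 57. M₁ = 19, y₁ ≡ 1 (mod 3). M₂ = 3, y₂ ≡ 13 (mod 19). z = 1×19×1 + 14×3×13 ≡ 52 (mod 57)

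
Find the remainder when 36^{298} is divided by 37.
By Fermat: 36^{36} ≡ 1 (mod 37). 298 = 8×36 + 10. So 36^{298} ≡ 36^{10} ≡ 1 (mod 37)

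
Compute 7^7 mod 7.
7 ≡ 0 (mod 7). 7 = 4 + 2 + 1 (binary 111). Repeated squaring mod 7: 0^1 ≡ 0; 0^2 ≡ 0² = 0 ≡ 0; 0^4 ≡ 0² = 0 ≡ 0. Multiply: 7^7 ≡ 0^4 × 0^2 × 0^1 ≡ 0 × 0 × 0 (mod 7): 0 × 0 = 0 ≡ 0; 0 × 0 = 0 ≡ 0. So 7^7 ≡ 0 (mod 7).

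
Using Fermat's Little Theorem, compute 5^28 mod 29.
By Fermat's Little Theorem, 5^{28} ≡ 1 (mod 29) since 29 is prime and gcd(5, 29) = 1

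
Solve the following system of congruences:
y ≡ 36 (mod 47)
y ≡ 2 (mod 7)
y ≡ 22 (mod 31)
177

Using the Chinese Remainder Theorem:
M = product of moduli = 10199
For equation 1: M_1 = 217, 217 ≡ 29 (mod 47), inverse of 217 mod 47 is 13 (check: 29 × 13 = 377 ≡ 1 (mod 47))
For equation 2: M_2 = 1457, 1457 ≡ 1 (mod 7), inverse of 1457 mod 7 is 1 (check: 1 × 1 = 1 ≡ 1 (mod 7))
For equation 3: M_3 = 329, 329 ≡ 19 (mod 31), inverse of 329 mod 31 is 18 (check: 19 × 18 = 342 ≡ 1 (mod 31))
Combine: y ≡ Σ r_i×M_i×(M_i⁻¹ mod m_i) = 36×217×13 + 2×1457×1 + 22×329×18 = 101556 + 2914 + 130284 = 234754
234754 mod 10199 = 177
y ≡ 177 (mod 10199)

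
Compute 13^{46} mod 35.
29

Using successive squaring:
Binary expansion of 46: 101110
Powers of 13 mod 35 (each is the square of the previous):
  13^1 ≡ 13 (mod 35)
  13^2 ≡ 13² = 169 ≡ 29 (mod 35)
  13^4 ≡ 29² = 841 ≡ 1 (mod 35)
  13^8 ≡ 1² = 1 ≡ 1 (mod 35)
  13^16 ≡ 1² = 1 ≡ 1 (mod 35)
  13^32 ≡ 1² = 1 ≡ 1 (mod 35)
46 = 32 + 8 + 4 + 2, so 13^46 = 13^32 × 13^8 × 13^4 × 13^2 ≡ 1 × 1 × 1 × 29 (mod 35)
Multiplying step by step:
  1 × 1 = 1 ≡ 1 (mod 35)
  1 × 1 = 1 ≡ 1 (mod 35)
  1 × 29 = 29 ≡ 29 (mod 35)
Result: 13^46 ≡ 29 (mod 35)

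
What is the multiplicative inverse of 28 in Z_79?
28^(-1) ≡ 48 (mod 79). Verification: 28 × 48 = 1344 ≡ 1 (mod 79)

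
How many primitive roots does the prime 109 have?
Number of primitive roots mod 109 = φ(108) = 36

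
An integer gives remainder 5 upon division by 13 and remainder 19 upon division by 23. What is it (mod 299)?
M = 13 × 23 = 299. M₁ = 23, y₁ ≡ 4 (mod 13). M₂ = 13, y₂ ≡ 16 (mod 23). y = 5×23×4 + 19×13×16 ≡ 226 (mod 299). The smallest positive such number is 226.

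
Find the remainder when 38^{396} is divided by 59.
By Fermat: 38^{58} ≡ 1 (mod 59). 396 = 6×58 + 48. So 38^{396} ≡ 38^{48} ≡ 46 (mod 59)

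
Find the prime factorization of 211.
211

Divide by primes starting from smallest:
211 ÷ 211 = 1

211 = 211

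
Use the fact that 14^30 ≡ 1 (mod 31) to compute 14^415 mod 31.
By Fermat: 14^{30} ≡ 1 (mod 31). 415 ≡ 25 (mod 30). So 14^{415} ≡ 14^{25} ≡ 25 (mod 31)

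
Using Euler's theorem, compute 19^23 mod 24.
By Euler: 19^{8} ≡ 1 (mod 24) since gcd(19, 24) = 1. 23 = 2×8 + 7. So 19^{23} ≡ 19^{7} ≡ 19 (mod 24)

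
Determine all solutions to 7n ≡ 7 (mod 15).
1

Since gcd(7, 15) = 1 divides 7, a solution exists.
Multiply both sides by the inverse of 7 mod 15:
  7^(-1) mod 15 = 13
  x ≡ 13 × 7 ≡ 91 ≡ 1 (mod 15)
Verification: 7 × 1 = 7 = 0 × 15 + 7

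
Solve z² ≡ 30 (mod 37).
The square roots of 30 mod 37 are 17 and 20. Verify: 17² = 289 ≡ 30 (mod 37)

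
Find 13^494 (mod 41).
Using Fermat: 13^{40} ≡ 1 (mod 41). 494 ≡ 14 (mod 40). So 13^{494} ≡ 13^{14} ≡ 20 (mod 41)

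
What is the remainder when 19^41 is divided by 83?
Using repeated squaring. 41 = 32 + 8 + 1 (binary 101001). Repeated squaring mod 83: 19^1 ≡ 19; 19^2 ≡ 19² = 361 ≡ 29; 19^4 ≡ 29² = 841 ≡ 11; 19^8 ≡ 11² = 121 ≡ 38; 19^16 ≡ 38² = 1444 ≡ 33; 19^32 ≡ 33² = 1089 ≡ 10. Multiply: 19^41 = 19^32 × 19^8 × 19^1 ≡ 10 × 38 × 19 (mod 83): 10 × 38 = 380 ≡ 48; 48 × 19 = 912 ≡ 82. So 19^41 ≡ 82 (mod 83).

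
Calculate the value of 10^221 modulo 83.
Using Fermat: 10^{82} ≡ 1 (mod 83). 221 ≡ 57 (mod 82). So 10^{221} ≡ 10^{57} ≡ 31 (mod 83)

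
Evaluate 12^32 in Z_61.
Using repeated squaring. 32 = 32 (binary 100000). Repeated squaring mod 61: 12^1 ≡ 12; 12^2 ≡ 12² = 144 ≡ 22; 12^4 ≡ 22² = 484 ≡ 57; 12^8 ≡ 57² = 3249 ≡ 16; 12^16 ≡ 16² = 256 ≡ 12; 12^32 ≡ 12² = 144 ≡ 22. So 12^32 ≡ 22 (mod 61).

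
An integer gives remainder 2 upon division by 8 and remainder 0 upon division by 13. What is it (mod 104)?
M = 8 × 13 = 104. M₁ = 13, y₁ ≡ 5 (mod 8). M₂ = 8, y₂ ≡ 5 (mod 13). k = 2×13×5 + 0×8×5 ≡ 26 (mod 104). The smallest positive such number is 26.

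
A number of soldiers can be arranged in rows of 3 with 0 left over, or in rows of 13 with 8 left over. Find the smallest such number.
M = 3 × 13 = 39. M₁ = 13, y₁ ≡ 1 (mod 3). M₂ = 3, y₂ ≡ 9 (mod 13). z = 0×13×1 + 8×3×9 ≡ 21 (mod 39). The smallest positive such number is 21.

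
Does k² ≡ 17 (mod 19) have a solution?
By Euler's criterion: 17^{9} ≡ 1 (mod 19). Since this equals 1, 17 is a QR.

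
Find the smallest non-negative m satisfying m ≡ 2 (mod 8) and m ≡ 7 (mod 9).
M = 8 × 9 = 72. M₁ = 9, y₁ ≡ 1 (mod 8). M₂ = 8, y₂ ≡ 8 (mod 9). m = 2×9×1 + 7×8×8 ≡ 34 (mod 72)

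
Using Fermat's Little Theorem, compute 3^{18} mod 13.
1

By Fermat's Little Theorem, a^(p-1) ≡ 1 (mod p) for prime p and gcd(a, p) = 1
Here p = 13, so 3^12 ≡ 1 (mod 13)
We can reduce the exponent: 18 mod 12 = 6
So 3^18 ≡ 3^6 (mod 13)
Computing: 3^6 mod 13 = 1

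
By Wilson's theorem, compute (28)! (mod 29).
By Wilson's theorem, (28)! ≡ -1 ≡ 28 (mod 29)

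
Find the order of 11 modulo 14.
Powers of 11 mod 14: 11^1≡11, 11^2≡9, 11^3≡1. Order = 3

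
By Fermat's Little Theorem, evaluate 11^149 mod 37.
By Fermat: 11^{36} ≡ 1 (mod 37). 149 = 4×36 + 5. So 11^{149} ≡ 11^{5} ≡ 27 (mod 37)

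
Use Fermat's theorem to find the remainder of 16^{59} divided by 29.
7

By Fermat's Little Theorem, a^(p-1) ≡ 1 (mod p) for prime p and gcd(a, p) = 1
Here p = 29, so 16^28 ≡ 1 (mod 29)
We can reduce the exponent: 59 mod 28 = 3
So 16^59 ≡ 16^3 (mod 29)
Computing: 16^3 mod 29 = 7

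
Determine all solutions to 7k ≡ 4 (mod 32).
28

Since gcd(7, 32) = 1 divides 4, a solution exists.
Multiply both sides by the inverse of 7 mod 32:
  7^(-1) mod 32 = 23
  x ≡ 23 × 4 ≡ 92 ≡ 28 (mod 32)
Verification: 7 × 28 = 196 = 6 × 32 + 4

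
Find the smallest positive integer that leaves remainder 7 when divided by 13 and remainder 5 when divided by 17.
M = 13 × 17 = 221. M₁ = 17, y₁ ≡ 10 (mod 13). M₂ = 13, y₂ ≡ 4 (mod 17). z = 7×17×10 + 5×13×4 ≡ 124 (mod 221). The smallest positive such number is 124.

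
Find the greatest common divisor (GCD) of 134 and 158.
2

Using the Euclidean algorithm:
134 = 0 × 158 + 134
158 = 1 × 134 + 24
134 = 5 × 24 + 14
24 = 1 × 14 + 10
14 = 1 × 10 + 4
10 = 2 × 4 + 2
4 = 2 × 2 + 0

GCD(134, 158) = 2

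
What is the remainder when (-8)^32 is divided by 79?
Using repeated squaring. (-8) ≡ 71 (mod 79). 32 = 32 (binary 100000). Repeated squaring mod 79: 71^1 ≡ 71; 71^2 ≡ 71² = 5041 ≡ 64; 71^4 ≡ 64² = 4096 ≡ 67; 71^8 ≡ 67² = 4489 ≡ 65; 71^16 ≡ 65² = 4225 ≡ 38; 71^32 ≡ 38² = 1444 ≡ 22. So (-8)^32 ≡ 22 (mod 79).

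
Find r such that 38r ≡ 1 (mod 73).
38^(-1) ≡ 25 (mod 73). Verification: 38 × 25 = 950 ≡ 1 (mod 73)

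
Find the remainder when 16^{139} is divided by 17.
By Fermat: 16^{16} ≡ 1 (mod 17). 139 = 8×16 + 11. So 16^{139} ≡ 16^{11} ≡ 16 (mod 17)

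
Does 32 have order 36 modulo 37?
p - 1 = 36 has prime divisors 2, 3. Check 32^(36/q) mod 37 for each: 32^(36/2) = 32^18 ≡ 36, 32^(36/3) = 32^12 ≡ 10 (mod 37). None of these is 1, so 32 has order 36 = φ(37), so it is a primitive root mod 37.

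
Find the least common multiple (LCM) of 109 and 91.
9919

First find GCD(109, 91) using the Euclidean algorithm:
109 = 1 × 91 + 18
91 = 5 × 18 + 1
18 = 18 × 1 + 0
GCD(109, 91) = 1

LCM formula: LCM(a, b) = (a × b) / GCD(a, b)
LCM(109, 91) = (109 × 91) / 1
LCM(109, 91) = 9919 / 1
LCM(109, 91) = 9919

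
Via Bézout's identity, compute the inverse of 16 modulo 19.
Extended GCD: 16(6) + 19(-5) = 1. So 16^(-1) ≡ 6 ≡ 6 (mod 19). Verify: 16 × 6 = 96 ≡ 1 (mod 19)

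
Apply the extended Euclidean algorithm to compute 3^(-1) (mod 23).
Extended GCD: 3(8) + 23(-1) = 1. So 3^(-1) ≡ 8 ≡ 8 (mod 23). Verify: 3 × 8 = 24 ≡ 1 (mod 23)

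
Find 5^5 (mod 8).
5 = 4 + 1 (binary 101). Repeated squaring mod 8: 5^1 ≡ 5; 5^2 ≡ 5² = 25 ≡ 1; 5^4 ≡ 1² = 1 ≡ 1. Multiply: 5^5 = 5^4 × 5^1 ≡ 1 × 5 (mod 8): 1 × 5 = 5 ≡ 5. So 5^5 ≡ 5 (mod 8).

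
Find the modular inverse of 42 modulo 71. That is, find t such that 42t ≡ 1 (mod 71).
22

Using Extended Euclidean Algorithm:
gcd(42, 71) = 1
Bezout coefficients: 42 × 22 + 71 × -13 = 1
So 42 × 22 ≡ 1 (mod 71)
The inverse is 22 mod 71 = 22
Verification: 42 × 22 = 924 = 13 × 71 + 1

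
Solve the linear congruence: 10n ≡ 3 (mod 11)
8

Since gcd(10, 11) = 1 divides 3, a solution exists.
Multiply both sides by the inverse of 10 mod 11:
  10^(-1) mod 11 = 10
  x ≡ 10 × 3 ≡ 30 ≡ 8 (mod 11)
Verification: 10 × 8 = 80 = 7 × 11 + 3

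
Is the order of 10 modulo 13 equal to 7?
No, the actual order is 6, not 7.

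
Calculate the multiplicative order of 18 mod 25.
Powers of 18 mod 25: 18^1≡18, 18^2≡24, 18^3≡7, 18^4≡1. Order = 4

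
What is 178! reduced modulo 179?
By Wilson's theorem, (178)! ≡ -1 ≡ 178 (mod 179)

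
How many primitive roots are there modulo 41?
16

The number of primitive roots modulo p is φ(p-1) = φ(40)
φ(40) = 16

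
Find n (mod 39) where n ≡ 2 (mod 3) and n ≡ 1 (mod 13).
M = 3 × 13 = 39. M₁ = 13, y₁ ≡ 1 (mod 3). M₂ = 3, y₂ ≡ 9 (mod 13). n = 2×13×1 + 1×3×9 ≡ 14 (mod 39)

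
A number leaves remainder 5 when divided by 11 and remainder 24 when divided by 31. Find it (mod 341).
M = 11 × 31 = 341. M₁ = 31, y₁ ≡ 5 (mod 11). M₂ = 11, y₂ ≡ 17 (mod 31). k = 5×31×5 + 24×11×17 ≡ 148 (mod 341)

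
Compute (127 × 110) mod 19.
5

(127 × 110) = 13970
13970 mod 19 = 5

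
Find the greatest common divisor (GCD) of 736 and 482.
2

Using the Euclidean algorithm:
736 = 1 × 482 + 254
482 = 1 × 254 + 228
254 = 1 × 228 + 26
228 = 8 × 26 + 20
26 = 1 × 20 + 6
20 = 3 × 6 + 2
6 = 3 × 2 + 0

GCD(736, 482) = 2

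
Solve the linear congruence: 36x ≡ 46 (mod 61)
25

Since gcd(36, 61) = 1 divides 46, a solution exists.
Multiply both sides by the inverse of 36 mod 61:
  36^(-1) mod 61 = 39
  x ≡ 39 × 46 ≡ 1794 ≡ 25 (mod 61)
Verification: 36 × 25 = 900 = 14 × 61 + 46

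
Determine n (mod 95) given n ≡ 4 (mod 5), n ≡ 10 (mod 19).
29

Using the Chinese Remainder Theorem:
M = product of moduli = 95
For equation 1: M_1 = 19, 19 ≡ 4 (mod 5), inverse of 19 mod 5 is 4 (check: 4 × 4 = 16 ≡ 1 (mod 5))
For equation 2: M_2 = 5, 5 ≡ 5 (mod 19), inverse of 5 mod 19 is 4 (check: 5 × 4 = 20 ≡ 1 (mod 19))
Combine: n ≡ Σ r_i×M_i×(M_i⁻¹ mod m_i) = 4×19×4 + 10×5×4 = 304 + 200 = 504
504 mod 95 = 29
n ≡ 29 (mod 95)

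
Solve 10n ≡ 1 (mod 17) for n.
12

Using Extended Euclidean Algorithm:
gcd(10, 17) = 1
Bezout coefficients: 10 × -5 + 17 × 3 = 1
So 10 × -5 ≡ 1 (mod 17)
The inverse is -5 mod 17 = 12
Verification: 10 × 12 = 120 = 7 × 17 + 1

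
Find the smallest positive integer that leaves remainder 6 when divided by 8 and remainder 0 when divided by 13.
M = 8 × 13 = 104. M₁ = 13, y₁ ≡ 5 (mod 8). M₂ = 8, y₂ ≡ 5 (mod 13). t = 6×13×5 + 0×8×5 ≡ 78 (mod 104). The smallest positive such number is 78.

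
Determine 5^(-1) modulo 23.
5^(-1) ≡ 14 (mod 23). Verification: 5 × 14 = 70 ≡ 1 (mod 23)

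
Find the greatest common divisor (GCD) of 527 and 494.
1

Using the Euclidean algorithm:
527 = 1 × 494 + 33
494 = 14 × 33 + 32
33 = 1 × 32 + 1
32 = 32 × 1 + 0

GCD(527, 494) = 1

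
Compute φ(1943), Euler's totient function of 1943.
1848

Prime factorization: 1943 = 29 × 67
Using the formula φ(n) = n × Π(1 - 1/p) for each prime factor p:
φ(1943) = 1943 × (1 - 1/29) × (1 - 1/67)
φ(1943) = 1848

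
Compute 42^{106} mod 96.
0

Using successive squaring:
Binary expansion of 106: 1101010
Powers of 42 mod 96 (each is the square of the previous):
  42^1 ≡ 42 (mod 96)
  42^2 ≡ 42² = 1764 ≡ 36 (mod 96)
  42^4 ≡ 36² = 1296 ≡ 48 (mod 96)
  42^8 ≡ 48² = 2304 ≡ 0 (mod 96)
  42^16 ≡ 0² = 0 ≡ 0 (mod 96)
  42^32 ≡ 0² = 0 ≡ 0 (mod 96)
  42^64 ≡ 0² = 0 ≡ 0 (mod 96)
106 = 64 + 32 + 8 + 2, so 42^106 = 42^64 × 42^32 × 42^8 × 42^2 ≡ 0 × 0 × 0 × 36 (mod 96)
Multiplying step by step:
  0 × 0 = 0 ≡ 0 (mod 96)
  0 × 0 = 0 ≡ 0 (mod 96)
  0 × 36 = 0 ≡ 0 (mod 96)
Result: 42^106 ≡ 0 (mod 96)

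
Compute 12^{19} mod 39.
12

Using successive squaring:
Binary expansion of 19: 10011
Powers of 12 mod 39 (each is the square of the previous):
  12^1 ≡ 12 (mod 39)
  12^2 ≡ 12² = 144 ≡ 27 (mod 39)
  12^4 ≡ 27² = 729 ≡ 27 (mod 39)
  12^8 ≡ 27² = 729 ≡ 27 (mod 39)
  12^16 ≡ 27² = 729 ≡ 27 (mod 39)
19 = 16 + 2 + 1, so 12^19 = 12^16 × 12^2 × 12^1 ≡ 27 × 27 × 12 (mod 39)
Multiplying step by step:
  27 × 27 = 729 ≡ 27 (mod 39)
  27 × 12 = 324 ≡ 12 (mod 39)
Result: 12^19 ≡ 12 (mod 39)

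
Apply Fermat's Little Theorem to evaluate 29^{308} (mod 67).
37

By Fermat's Little Theorem, a^(p-1) ≡ 1 (mod p) for prime p and gcd(a, p) = 1
Here p = 67, so 29^66 ≡ 1 (mod 67)
We can reduce the exponent: 308 mod 66 = 44
So 29^308 ≡ 29^44 (mod 67)
Computing: 29^44 mod 67 = 37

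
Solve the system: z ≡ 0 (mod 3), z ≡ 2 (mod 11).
M = 3 × 11 = 33. M₁ = 11, y₁ ≡ 2 (mod 3). M₂ = 3, y₂ ≡ 4 (mod 11). z = 0×11×2 + 2×3×4 ≡ 24 (mod 33)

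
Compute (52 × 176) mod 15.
2

(52 × 176) = 9152
9152 mod 15 = 2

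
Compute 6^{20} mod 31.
5

Using successive squaring:
Binary expansion of 20: 10100
Powers of 6 mod 31 (each is the square of the previous):
  6^1 ≡ 6 (mod 31)
  6^2 ≡ 6² = 36 ≡ 5 (mod 31)
  6^4 ≡ 5² = 25 ≡ 25 (mod 31)
  6^8 ≡ 25² = 625 ≡ 5 (mod 31)
  6^16 ≡ 5² = 25 ≡ 25 (mod 31)
20 = 16 + 4, so 6^20 = 6^16 × 6^4 ≡ 25 × 25 (mod 31)
Multiplying step by step:
  25 × 25 = 625 ≡ 5 (mod 31)
Result: 6^20 ≡ 5 (mod 31)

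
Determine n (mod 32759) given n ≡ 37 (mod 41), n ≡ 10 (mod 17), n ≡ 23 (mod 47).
775

Using the Chinese Remainder Theorem:
M = product of moduli = 32759
For equation 1: M_1 = 799, 799 ≡ 20 (mod 41), inverse of 799 mod 41 is 39 (check: 20 × 39 = 780 ≡ 1 (mod 41))
For equation 2: M_2 = 1927, 1927 ≡ 6 (mod 17), inverse of 1927 mod 17 is 3 (check: 6 × 3 = 18 ≡ 1 (mod 17))
For equation 3: M_3 = 697, 697 ≡ 39 (mod 47), inverse of 697 mod 47 is 41 (check: 39 × 41 = 1599 ≡ 1 (mod 47))
Combine: n ≡ Σ r_i×M_i×(M_i⁻¹ mod m_i) = 37×799×39 + 10×1927×3 + 23×697×41 = 1152957 + 57810 + 657271 = 1868038
1868038 mod 32759 = 775
n ≡ 775 (mod 32759)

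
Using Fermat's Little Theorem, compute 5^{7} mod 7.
5

By Fermat's Little Theorem, a^(p-1) ≡ 1 (mod p) for prime p and gcd(a, p) = 1
Here p = 7, so 5^6 ≡ 1 (mod 7)
We can reduce the exponent: 7 mod 6 = 1
So 5^7 ≡ 5^1 (mod 7)
Computing: 5^1 mod 7 = 5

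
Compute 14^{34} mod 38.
16

Using successive squaring:
Binary expansion of 34: 100010
Powers of 14 mod 38 (each is the square of the previous):
  14^1 ≡ 14 (mod 38)
  14^2 ≡ 14² = 196 ≡ 6 (mod 38)
  14^4 ≡ 6² = 36 ≡ 36 (mod 38)
  14^8 ≡ 36² = 1296 ≡ 4 (mod 38)
  14^16 ≡ 4² = 16 ≡ 16 (mod 38)
  14^32 ≡ 16² = 256 ≡ 28 (mod 38)
34 = 32 + 2, so 14^34 = 14^32 × 14^2 ≡ 28 × 6 (mod 38)
Multiplying step by step:
  28 × 6 = 168 ≡ 16 (mod 38)
Result: 14^34 ≡ 16 (mod 38)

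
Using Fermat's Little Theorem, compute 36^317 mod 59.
By Fermat: 36^{58} ≡ 1 (mod 59). 317 = 5×58 + 27. So 36^{317} ≡ 36^{27} ≡ 29 (mod 59)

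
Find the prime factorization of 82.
2 × 41

Divide by primes starting from smallest:
82 ÷ 2 = 41
41 ÷ 41 = 1

82 = 2 × 41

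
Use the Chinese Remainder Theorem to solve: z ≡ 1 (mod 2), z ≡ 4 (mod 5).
M = 2 × 5 = 10. M₁ = 5, y₁ ≡ 1 (mod 2). M₂ = 2, y₂ ≡ 3 (mod 5). z = 1×5×1 + 4×2×3 ≡ 9 (mod 10)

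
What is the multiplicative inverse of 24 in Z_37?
24^(-1) ≡ 17 (mod 37). Verification: 24 × 17 = 408 ≡ 1 (mod 37)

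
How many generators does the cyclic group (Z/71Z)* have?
24

The number of primitive roots modulo p is φ(p-1) = φ(70)
φ(70) = 24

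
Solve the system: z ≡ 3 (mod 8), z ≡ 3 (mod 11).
M = 8 × 11 = 88. M₁ = 11, y₁ ≡ 3 (mod 8). M₂ = 8, y₂ ≡ 7 (mod 11). z = 3×11×3 + 3×8×7 ≡ 3 (mod 88)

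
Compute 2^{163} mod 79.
49

Using successive squaring:
Binary expansion of 163: 10100011
Powers of 2 mod 79 (each is the square of the previous):
  2^1 ≡ 2 (mod 79)
  2^2 ≡ 2² = 4 ≡ 4 (mod 79)
  2^4 ≡ 4² = 16 ≡ 16 (mod 79)
  2^8 ≡ 16² = 256 ≡ 19 (mod 79)
  2^16 ≡ 19² = 361 ≡ 45 (mod 79)
  2^32 ≡ 45² = 2025 ≡ 50 (mod 79)
  2^64 ≡ 50² = 2500 ≡ 51 (mod 79)
  2^128 ≡ 51² = 2601 ≡ 73 (mod 79)
163 = 128 + 32 + 2 + 1, so 2^163 = 2^128 × 2^32 × 2^2 × 2^1 ≡ 73 × 50 × 4 × 2 (mod 79)
Multiplying step by step:
  73 × 50 = 3650 ≡ 16 (mod 79)
  16 × 4 = 64 ≡ 64 (mod 79)
  64 × 2 = 128 ≡ 49 (mod 79)
Result: 2^163 ≡ 49 (mod 79)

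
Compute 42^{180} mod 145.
81

Using successive squaring:
Binary expansion of 180: 10110100
Powers of 42 mod 145 (each is the square of the previous):
  42^1 ≡ 42 (mod 145)
  42^2 ≡ 42² = 1764 ≡ 24 (mod 145)
  42^4 ≡ 24² = 576 ≡ 141 (mod 145)
  42^8 ≡ 141² = 19881 ≡ 16 (mod 145)
  42^16 ≡ 16² = 256 ≡ 111 (mod 145)
  42^32 ≡ 111² = 12321 ≡ 141 (mod 145)
  42^64 ≡ 141² = 19881 ≡ 16 (mod 145)
  42^128 ≡ 16² = 256 ≡ 111 (mod 145)
180 = 128 + 32 + 16 + 4, so 42^180 = 42^128 × 42^32 × 42^16 × 42^4 ≡ 111 × 141 × 111 × 141 (mod 145)
Multiplying step by step:
  111 × 141 = 15651 ≡ 136 (mod 145)
  136 × 111 = 15096 ≡ 16 (mod 145)
  16 × 141 = 2256 ≡ 81 (mod 145)
Result: 42^180 ≡ 81 (mod 145)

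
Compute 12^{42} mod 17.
9

Using successive squaring:
Binary expansion of 42: 101010
Powers of 12 mod 17 (each is the square of the previous):
  12^1 ≡ 12 (mod 17)
  12^2 ≡ 12² = 144 ≡ 8 (mod 17)
  12^4 ≡ 8² = 64 ≡ 13 (mod 17)
  12^8 ≡ 13² = 169 ≡ 16 (mod 17)
  12^16 ≡ 16² = 256 ≡ 1 (mod 17)
  12^32 ≡ 1² = 1 ≡ 1 (mod 17)
42 = 32 + 8 + 2, so 12^42 = 12^32 × 12^8 × 12^2 ≡ 1 × 16 × 8 (mod 17)
Multiplying step by step:
  1 × 16 = 16 ≡ 16 (mod 17)
  16 × 8 = 128 ≡ 9 (mod 17)
Result: 12^42 ≡ 9 (mod 17)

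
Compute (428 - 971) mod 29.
8

(428 - 971) = -543
-543 mod 29 = 8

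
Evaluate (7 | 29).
(7/29) = 7^{14} mod 29 = 1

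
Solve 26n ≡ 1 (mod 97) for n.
56

Using Extended Euclidean Algorithm:
gcd(26, 97) = 1
Bezout coefficients: 26 × -41 + 97 × 11 = 1
So 26 × -41 ≡ 1 (mod 97)
The inverse is -41 mod 97 = 56
Verification: 26 × 56 = 1456 = 15 × 97 + 1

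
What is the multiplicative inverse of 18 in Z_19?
18

Using Extended Euclidean Algorithm:
gcd(18, 19) = 1
Bezout coefficients: 18 × -1 + 19 × 1 = 1
So 18 × -1 ≡ 1 (mod 19)
The inverse is -1 mod 19 = 18
Verification: 18 × 18 = 324 = 17 × 19 + 1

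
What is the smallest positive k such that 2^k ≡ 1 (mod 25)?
Powers of 2 mod 25: 2^1≡2, 2^2≡4, 2^3≡8, 2^4≡16, 2^5≡7, 2^6≡14, 2^7≡3, 2^8≡6, 2^9≡12, 2^10≡24, 2^11≡23, 2^12≡21, 2^13≡17, 2^14≡9, 2^15≡18, 2^16≡11, 2^17≡22, 2^18≡19, 2^19≡13, 2^20≡1. Order = 20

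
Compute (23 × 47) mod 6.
1

(23 × 47) = 1081
1081 mod 6 = 1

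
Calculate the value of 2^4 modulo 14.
4 = 4 (binary 100). Repeated squaring mod 14: 2^1 ≡ 2; 2^2 ≡ 2² = 4 ≡ 4; 2^4 ≡ 4² = 16 ≡ 2. So 2^4 ≡ 2 (mod 14).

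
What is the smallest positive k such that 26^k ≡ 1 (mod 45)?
Powers of 26 mod 45: 26^1≡26, 26^2≡1. Order = 2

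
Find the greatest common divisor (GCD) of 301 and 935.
1

Using the Euclidean algorithm:
301 = 0 × 935 + 301
935 = 3 × 301 + 32
301 = 9 × 32 + 13
32 = 2 × 13 + 6
13 = 2 × 6 + 1
6 = 6 × 1 + 0

GCD(301, 935) = 1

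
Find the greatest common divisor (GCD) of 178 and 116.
2

Using the Euclidean algorithm:
178 = 1 × 116 + 62
116 = 1 × 62 + 54
62 = 1 × 54 + 8
54 = 6 × 8 + 6
8 = 1 × 6 + 2
6 = 3 × 2 + 0

GCD(178, 116) = 2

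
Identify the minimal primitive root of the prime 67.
p - 1 = 66 has prime divisors 2, 3, 11. h is a primitive root mod 67 iff h^(66/q) ≢ 1 (mod 67) for each such q.
h = 2: 2^33 ≡ 66, 2^22 ≡ 37, 2^6 ≡ 64 (mod 67); none is 1, so 2 has order 66 and is a primitive root.
The smallest primitive root mod 67 is g = 2.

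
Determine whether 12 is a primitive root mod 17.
p - 1 = 16 has prime divisors 2. Check 12^(16/q) mod 17 for each: 12^(16/2) = 12^8 ≡ 16 (mod 17). None of these is 1, so 12 has order 16 = φ(17), so it is a primitive root mod 17.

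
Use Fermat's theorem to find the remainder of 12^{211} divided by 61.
12

By Fermat's Little Theorem, a^(p-1) ≡ 1 (mod p) for prime p and gcd(a, p) = 1
Here p = 61, so 12^60 ≡ 1 (mod 61)
We can reduce the exponent: 211 mod 60 = 31
So 12^211 ≡ 12^31 (mod 61)
Computing: 12^31 mod 61 = 12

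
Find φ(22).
10

Prime factorization: 22 = 2 × 11
Using the formula φ(n) = n × Π(1 - 1/p) for each prime factor p:
φ(22) = 22 × (1 - 1/2) × (1 - 1/11)
φ(22) = 10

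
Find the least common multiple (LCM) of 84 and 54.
756

First find GCD(84, 54) using the Euclidean algorithm:
84 = 1 × 54 + 30
54 = 1 × 30 + 24
30 = 1 × 24 + 6
24 = 4 × 6 + 0
GCD(84, 54) = 6

LCM formula: LCM(a, b) = (a × b) / GCD(a, b)
LCM(84, 54) = (84 × 54) / 6
LCM(84, 54) = 4536 / 6
LCM(84, 54) = 756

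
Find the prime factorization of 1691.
19 × 89

Divide by primes starting from smallest:
1691 ÷ 19 = 89
89 ÷ 89 = 1

1691 = 19 × 89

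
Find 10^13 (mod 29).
Using repeated squaring. 13 = 8 + 4 + 1 (binary 1101). Repeated squaring mod 29: 10^1 ≡ 10; 10^2 ≡ 10² = 100 ≡ 13; 10^4 ≡ 13² = 169 ≡ 24; 10^8 ≡ 24² = 576 ≡ 25. Multiply: 10^13 = 10^8 × 10^4 × 10^1 ≡ 25 × 24 × 10 (mod 29): 25 × 24 = 600 ≡ 20; 20 × 10 = 200 ≡ 26. So 10^13 ≡ 26 (mod 29).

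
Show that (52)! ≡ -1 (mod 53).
(52)! mod 53 = 52. Since this equals -1 (mod 53), Wilson confirms 53 is prime.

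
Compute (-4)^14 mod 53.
Using repeated squaring. (-4) ≡ 49 (mod 53). 14 = 8 + 4 + 2 (binary 1110). Repeated squaring mod 53: 49^1 ≡ 49; 49^2 ≡ 49² = 2401 ≡ 16; 49^4 ≡ 16² = 256 ≡ 44; 49^8 ≡ 44² = 1936 ≡ 28. Multiply: (-4)^14 ≡ 49^8 × 49^4 × 49^2 ≡ 28 × 44 × 16 (mod 53): 28 × 44 = 1232 ≡ 13; 13 × 16 = 208 ≡ 49. So (-4)^14 ≡ 49 (mod 53).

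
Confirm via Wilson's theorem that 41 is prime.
(40)! mod 41 = 40. Since this equals -1 (mod 41), Wilson confirms 41 is prime.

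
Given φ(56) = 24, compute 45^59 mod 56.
By Euler: 45^{24} ≡ 1 (mod 56) since gcd(45, 56) = 1. 59 = 2×24 + 11. So 45^{59} ≡ 45^{11} ≡ 5 (mod 56)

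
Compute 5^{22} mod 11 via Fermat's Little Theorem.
3

By Fermat's Little Theorem, a^(p-1) ≡ 1 (mod p) for prime p and gcd(a, p) = 1
Here p = 11, so 5^10 ≡ 1 (mod 11)
We can reduce the exponent: 22 mod 10 = 2
So 5^22 ≡ 5^2 (mod 11)
Computing: 5^2 mod 11 = 3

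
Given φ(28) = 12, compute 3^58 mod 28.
By Euler: 3^{12} ≡ 1 (mod 28) since gcd(3, 28) = 1. 58 = 4×12 + 10. So 3^{58} ≡ 3^{10} ≡ 25 (mod 28)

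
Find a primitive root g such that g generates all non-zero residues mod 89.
p - 1 = 88 has prime divisors 2, 11. h is a primitive root mod 89 iff h^(88/q) ≢ 1 (mod 89) for each such q.
h = 2: 2^44 ≡ 1, 2^8 ≡ 78 (mod 89); 2^44 ≡ 1, so not a primitive root.
h = 3: 3^44 ≡ 88, 3^8 ≡ 64 (mod 89); none is 1, so 3 has order 88 and is a primitive root.
The smallest primitive root mod 89 is g = 3.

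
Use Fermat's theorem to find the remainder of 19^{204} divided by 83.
48

By Fermat's Little Theorem, a^(p-1) ≡ 1 (mod p) for prime p and gcd(a, p) = 1
Here p = 83, so 19^82 ≡ 1 (mod 83)
We can reduce the exponent: 204 mod 82 = 40
So 19^204 ≡ 19^40 (mod 83)
Computing: 19^40 mod 83 = 48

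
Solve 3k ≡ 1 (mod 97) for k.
65

Using Extended Euclidean Algorithm:
gcd(3, 97) = 1
Bezout coefficients: 3 × -32 + 97 × 1 = 1
So 3 × -32 ≡ 1 (mod 97)
The inverse is -32 mod 97 = 65
Verification: 3 × 65 = 195 = 2 × 97 + 1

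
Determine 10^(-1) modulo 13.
10^(-1) ≡ 4 (mod 13). Verification: 10 × 4 = 40 ≡ 1 (mod 13)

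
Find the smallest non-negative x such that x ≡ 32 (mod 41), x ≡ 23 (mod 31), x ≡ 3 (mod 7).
4952

Using the Chinese Remainder Theorem:
M = product of moduli = 8897
For equation 1: M_1 = 217, 217 ≡ 12 (mod 41), inverse of 217 mod 41 is 24 (check: 12 × 24 = 288 ≡ 1 (mod 41))
For equation 2: M_2 = 287, 287 ≡ 8 (mod 31), inverse of 287 mod 31 is 4 (check: 8 × 4 = 32 ≡ 1 (mod 31))
For equation 3: M_3 = 1271, 1271 ≡ 4 (mod 7), inverse of 1271 mod 7 is 2 (check: 4 × 2 = 8 ≡ 1 (mod 7))
Combine: x ≡ Σ r_i×M_i×(M_i⁻¹ mod m_i) = 32×217×24 + 23×287×4 + 3×1271×2 = 166656 + 26404 + 7626 = 200686
200686 mod 8897 = 4952
x ≡ 4952 (mod 8897)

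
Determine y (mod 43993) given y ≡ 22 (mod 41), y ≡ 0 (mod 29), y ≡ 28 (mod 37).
25114

Using the Chinese Remainder Theorem:
M = product of moduli = 43993
For equation 1: M_1 = 1073, 1073 ≡ 7 (mod 41), inverse of 1073 mod 41 is 6 (check: 7 × 6 = 42 ≡ 1 (mod 41))
For equation 2: M_2 = 1517, 1517 ≡ 9 (mod 29), inverse of 1517 mod 29 is 13 (check: 9 × 13 = 117 ≡ 1 (mod 29))
For equation 3: M_3 = 1189, 1189 ≡ 5 (mod 37), inverse of 1189 mod 37 is 15 (check: 5 × 15 = 75 ≡ 1 (mod 37))
Combine: y ≡ Σ r_i×M_i×(M_i⁻¹ mod m_i) = 22×1073×6 + 0×1517×13 + 28×1189×15 = 141636 + 0 + 499380 = 641016
641016 mod 43993 = 25114
y ≡ 25114 (mod 43993)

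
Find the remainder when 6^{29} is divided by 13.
By Fermat: 6^{12} ≡ 1 (mod 13). 29 = 2×12 + 5. So 6^{29} ≡ 6^{5} ≡ 2 (mod 13)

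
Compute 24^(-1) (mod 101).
24^(-1) ≡ 80 (mod 101). Verification: 24 × 80 = 1920 ≡ 1 (mod 101)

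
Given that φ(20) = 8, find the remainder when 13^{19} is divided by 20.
By Euler: 13^{8} ≡ 1 (mod 20) since gcd(13, 20) = 1. 19 = 2×8 + 3. So 13^{19} ≡ 13^{3} ≡ 17 (mod 20)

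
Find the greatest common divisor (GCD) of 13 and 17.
1

Using the Euclidean algorithm:
13 = 0 × 17 + 13
17 = 1 × 13 + 4
13 = 3 × 4 + 1
4 = 4 × 1 + 0

GCD(13, 17) = 1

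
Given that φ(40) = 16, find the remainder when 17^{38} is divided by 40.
By Euler: 17^{16} ≡ 1 (mod 40) since gcd(17, 40) = 1. 38 = 2×16 + 6. So 17^{38} ≡ 17^{6} ≡ 9 (mod 40)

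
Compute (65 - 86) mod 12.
3

(65 - 86) = -21
-21 mod 12 = 3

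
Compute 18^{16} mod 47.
8

Using successive squaring:
Binary expansion of 16: 10000
Powers of 18 mod 47 (each is the square of the previous):
  18^1 ≡ 18 (mod 47)
  18^2 ≡ 18² = 324 ≡ 42 (mod 47)
  18^4 ≡ 42² = 1764 ≡ 25 (mod 47)
  18^8 ≡ 25² = 625 ≡ 14 (mod 47)
  18^16 ≡ 14² = 196 ≡ 8 (mod 47)
16 is a power of 2, so 18^16 is the last square: ≡ 8 (mod 47)
Result: 18^16 ≡ 8 (mod 47)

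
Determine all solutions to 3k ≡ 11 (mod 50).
37

Since gcd(3, 50) = 1 divides 11, a solution exists.
Multiply both sides by the inverse of 3 mod 50:
  3^(-1) mod 50 = 17
  x ≡ 17 × 11 ≡ 187 ≡ 37 (mod 50)
Verification: 3 × 37 = 111 = 2 × 50 + 11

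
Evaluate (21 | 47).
(21/47) = 21^{23} mod 47 = 1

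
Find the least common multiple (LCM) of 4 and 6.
12

First find GCD(4, 6) using the Euclidean algorithm:
4 = 0 × 6 + 4
6 = 1 × 4 + 2
4 = 2 × 2 + 0
GCD(4, 6) = 2

LCM formula: LCM(a, b) = (a × b) / GCD(a, b)
LCM(4, 6) = (4 × 6) / 2
LCM(4, 6) = 24 / 2
LCM(4, 6) = 12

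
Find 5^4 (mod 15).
4 = 4 (binary 100). Repeated squaring mod 15: 5^1 ≡ 5; 5^2 ≡ 5² = 25 ≡ 10; 5^4 ≡ 10² = 100 ≡ 10. So 5^4 ≡ 10 (mod 15).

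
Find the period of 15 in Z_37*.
Powers of 15 mod 37: 15^1≡15, 15^2≡3, 15^3≡8, 15^4≡9, 15^5≡24, 15^6≡27, 15^7≡35, 15^8≡7, 15^9≡31, 15^10≡21, 15^11≡19, 15^12≡26, 15^13≡20, 15^14≡4, 15^15≡23, 15^16≡12, 15^17≡32, 15^18≡36, 15^19≡22, 15^20≡34, 15^21≡29, 15^22≡28, 15^23≡13, 15^24≡10, 15^25≡2, 15^26≡30, 15^27≡6, 15^28≡16, 15^29≡18, 15^30≡11, 15^31≡17, 15^32≡33, 15^33≡14, 15^34≡25, 15^35≡5, 15^36≡1. Order = 36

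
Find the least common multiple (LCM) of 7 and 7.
7

First find GCD(7, 7) using the Euclidean algorithm:
7 = 1 × 7 + 0
GCD(7, 7) = 7

LCM formula: LCM(a, b) = (a × b) / GCD(a, b)
LCM(7, 7) = (7 × 7) / 7
LCM(7, 7) = 49 / 7
LCM(7, 7) = 7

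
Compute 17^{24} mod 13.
1

Using successive squaring:
Binary expansion of 24: 11000
Powers of 17 mod 13 (each is the square of the previous):
  17^1 ≡ 4 (mod 13)
  17^2 ≡ 4² = 16 ≡ 3 (mod 13)
  17^4 ≡ 3² = 9 ≡ 9 (mod 13)
  17^8 ≡ 9² = 81 ≡ 3 (mod 13)
  17^16 ≡ 3² = 9 ≡ 9 (mod 13)
24 = 16 + 8, so 17^24 = 17^16 × 17^8 ≡ 9 × 3 (mod 13)
Multiplying step by step:
  9 × 3 = 27 ≡ 1 (mod 13)
Result: 17^24 ≡ 1 (mod 13)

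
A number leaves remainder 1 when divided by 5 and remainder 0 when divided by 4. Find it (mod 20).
M = 5 × 4 = 20. M₁ = 4, y₁ ≡ 4 (mod 5). M₂ = 5, y₂ ≡ 1 (mod 4). x = 1×4×4 + 0×5×1 ≡ 16 (mod 20)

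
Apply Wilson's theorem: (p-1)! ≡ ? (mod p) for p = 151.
By Wilson's theorem, (150)! ≡ -1 ≡ 150 (mod 151)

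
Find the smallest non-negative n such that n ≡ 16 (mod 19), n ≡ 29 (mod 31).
339

Using the Chinese Remainder Theorem:
M = product of moduli = 589
For equation 1: M_1 = 31, 31 ≡ 12 (mod 19), inverse of 31 mod 19 is 8 (check: 12 × 8 = 96 ≡ 1 (mod 19))
For equation 2: M_2 = 19, 19 ≡ 19 (mod 31), inverse of 19 mod 31 is 18 (check: 19 × 18 = 342 ≡ 1 (mod 31))
Combine: n ≡ Σ r_i×M_i×(M_i⁻¹ mod m_i) = 16×31×8 + 29×19×18 = 3968 + 9918 = 13886
13886 mod 589 = 339
n ≡ 339 (mod 589)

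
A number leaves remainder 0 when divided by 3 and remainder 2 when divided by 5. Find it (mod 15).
M = 3 × 5 = 15. M₁ = 5, y₁ ≡ 2 (mod 3). M₂ = 3, y₂ ≡ 2 (mod 5). m = 0×5×2 + 2×3×2 ≡ 12 (mod 15)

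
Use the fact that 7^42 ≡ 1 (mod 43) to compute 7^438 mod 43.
By Fermat: 7^{42} ≡ 1 (mod 43). 438 ≡ 18 (mod 42). So 7^{438} ≡ 7^{18} ≡ 1 (mod 43)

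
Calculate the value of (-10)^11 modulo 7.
Using Fermat: (-10)^{6} ≡ 1 (mod 7). 11 ≡ 5 (mod 6). So (-10)^{11} ≡ (-10)^{5} ≡ 2 (mod 7)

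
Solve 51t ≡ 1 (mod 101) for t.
51^(-1) ≡ 2 (mod 101). Verification: 51 × 2 = 102 ≡ 1 (mod 101)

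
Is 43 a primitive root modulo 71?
No

To verify, check if 43^(70/q) ≢ 1 (mod 71) for each prime divisor q of 70
Divisors of 70 = 70: [1, 2, 5, 7, 10, 14, 35, 70]
  43^(70/2) = 43^35 ≡ 1 (mod 71)
  43^(70/5) = 43^14 ≡ 57 (mod 71)
  43^(70/7) = 43^10 ≡ 30 (mod 71)
Conclusion: 43 is not a primitive root modulo 71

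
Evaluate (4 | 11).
(4/11) = 4^{5} mod 11 = 1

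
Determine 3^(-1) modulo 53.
3^(-1) ≡ 18 (mod 53). Verification: 3 × 18 = 54 ≡ 1 (mod 53)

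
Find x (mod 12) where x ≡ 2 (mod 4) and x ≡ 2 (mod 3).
M = 4 × 3 = 12. M₁ = 3, y₁ ≡ 3 (mod 4). M₂ = 4, y₂ ≡ 1 (mod 3). x = 2×3×3 + 2×4×1 ≡ 2 (mod 12)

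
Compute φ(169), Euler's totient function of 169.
156

Prime factorization: 169 = 13^2
Using the formula φ(n) = n × Π(1 - 1/p) for each prime factor p:
φ(169) = 169 × (1 - 1/13)
φ(169) = 156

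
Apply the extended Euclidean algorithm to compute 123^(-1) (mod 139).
Extended GCD: 123(26) + 139(-23) = 1. So 123^(-1) ≡ 26 ≡ 26 (mod 139). Verify: 123 × 26 = 3198 ≡ 1 (mod 139)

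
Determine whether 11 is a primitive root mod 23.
p - 1 = 22 has prime divisors 2, 11. Check 11^(22/q) mod 23 for each: 11^(22/2) = 11^11 ≡ 22, 11^(22/11) = 11^2 ≡ 6 (mod 23). None of these is 1, so 11 has order 22 = φ(23), so it is a primitive root mod 23.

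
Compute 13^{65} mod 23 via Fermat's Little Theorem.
16

By Fermat's Little Theorem, a^(p-1) ≡ 1 (mod p) for prime p and gcd(a, p) = 1
Here p = 23, so 13^22 ≡ 1 (mod 23)
We can reduce the exponent: 65 mod 22 = 21
So 13^65 ≡ 13^21 (mod 23)
Computing: 13^21 mod 23 = 16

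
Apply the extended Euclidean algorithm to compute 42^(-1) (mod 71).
Extended GCD: 42(22) + 71(-13) = 1. So 42^(-1) ≡ 22 ≡ 22 (mod 71). Verify: 42 × 22 = 924 ≡ 1 (mod 71)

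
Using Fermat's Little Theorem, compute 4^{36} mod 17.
1

By Fermat's Little Theorem, a^(p-1) ≡ 1 (mod p) for prime p and gcd(a, p) = 1
Here p = 17, so 4^16 ≡ 1 (mod 17)
We can reduce the exponent: 36 mod 16 = 4
So 4^36 ≡ 4^4 (mod 17)
Computing: 4^4 mod 17 = 1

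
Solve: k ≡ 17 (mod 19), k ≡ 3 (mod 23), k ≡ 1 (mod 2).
M = 19 × 23 × 2 = 874. M₁ = 46, y₁ ≡ 12 (mod 19). M₂ = 38, y₂ ≡ 20 (mod 23). M₃ = 437, y₃ ≡ 1 (mod 2). k = 17×46×12 + 3×38×20 + 1×437×1 ≡ 739 (mod 874)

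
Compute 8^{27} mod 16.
0

Using successive squaring:
Binary expansion of 27: 11011
Powers of 8 mod 16 (each is the square of the previous):
  8^1 ≡ 8 (mod 16)
  8^2 ≡ 8² = 64 ≡ 0 (mod 16)
  8^4 ≡ 0² = 0 ≡ 0 (mod 16)
  8^8 ≡ 0² = 0 ≡ 0 (mod 16)
  8^16 ≡ 0² = 0 ≡ 0 (mod 16)
27 = 16 + 8 + 2 + 1, so 8^27 = 8^16 × 8^8 × 8^2 × 8^1 ≡ 0 × 0 × 0 × 8 (mod 16)
Multiplying step by step:
  0 × 0 = 0 ≡ 0 (mod 16)
  0 × 0 = 0 ≡ 0 (mod 16)
  0 × 8 = 0 ≡ 0 (mod 16)
Result: 8^27 ≡ 0 (mod 16)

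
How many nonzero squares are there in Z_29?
For prime 29, there are (p-1)/2 = (29-1)/2 = 14 quadratic residues (excluding 0).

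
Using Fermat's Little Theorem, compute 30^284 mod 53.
By Fermat: 30^{52} ≡ 1 (mod 53). 284 = 5×52 + 24. So 30^{284} ≡ 30^{24} ≡ 1 (mod 53)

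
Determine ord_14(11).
Powers of 11 mod 14: 11^1≡11, 11^2≡9, 11^3≡1. Order = 3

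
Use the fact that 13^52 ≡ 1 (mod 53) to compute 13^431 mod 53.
By Fermat: 13^{52} ≡ 1 (mod 53). 431 ≡ 15 (mod 52). So 13^{431} ≡ 13^{15} ≡ 10 (mod 53)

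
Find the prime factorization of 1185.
3 × 5 × 79

Divide by primes starting from smallest:
1185 ÷ 3 = 395
395 ÷ 5 = 79
79 ÷ 79 = 1

1185 = 3 × 5 × 79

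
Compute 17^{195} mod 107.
72

Using successive squaring:
Binary expansion of 195: 11000011
Powers of 17 mod 107 (each is the square of the previous):
  17^1 ≡ 17 (mod 107)
  17^2 ≡ 17² = 289 ≡ 75 (mod 107)
  17^4 ≡ 75² = 5625 ≡ 61 (mod 107)
  17^8 ≡ 61² = 3721 ≡ 83 (mod 107)
  17^16 ≡ 83² = 6889 ≡ 41 (mod 107)
  17^32 ≡ 41² = 1681 ≡ 76 (mod 107)
  17^64 ≡ 76² = 5776 ≡ 105 (mod 107)
  17^128 ≡ 105² = 11025 ≡ 4 (mod 107)
195 = 128 + 64 + 2 + 1, so 17^195 = 17^128 × 17^64 × 17^2 × 17^1 ≡ 4 × 105 × 75 × 17 (mod 107)
Multiplying step by step:
  4 × 105 = 420 ≡ 99 (mod 107)
  99 × 75 = 7425 ≡ 42 (mod 107)
  42 × 17 = 714 ≡ 72 (mod 107)
Result: 17^195 ≡ 72 (mod 107)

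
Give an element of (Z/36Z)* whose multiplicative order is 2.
17 has order 2 mod 36 since 17^{2} ≡ 1 (mod 36) and no smaller power works.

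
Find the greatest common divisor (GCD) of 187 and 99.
11

Using the Euclidean algorithm:
187 = 1 × 99 + 88
99 = 1 × 88 + 11
88 = 8 × 11 + 0

GCD(187, 99) = 11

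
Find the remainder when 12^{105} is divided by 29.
By Fermat: 12^{28} ≡ 1 (mod 29). 105 = 3×28 + 21. So 12^{105} ≡ 12^{21} ≡ 12 (mod 29)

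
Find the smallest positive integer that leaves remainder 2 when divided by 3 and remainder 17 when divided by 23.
M = 3 × 23 = 69. M₁ = 23, y₁ ≡ 2 (mod 3). M₂ = 3, y₂ ≡ 8 (mod 23). r = 2×23×2 + 17×3×8 ≡ 17 (mod 69). The smallest positive such number is 17.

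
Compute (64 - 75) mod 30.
19

(64 - 75) = -11
-11 mod 30 = 19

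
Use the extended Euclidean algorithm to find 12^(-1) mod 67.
Extended GCD: 12(28) + 67(-5) = 1. So 12^(-1) ≡ 28 ≡ 28 (mod 67). Verify: 12 × 28 = 336 ≡ 1 (mod 67)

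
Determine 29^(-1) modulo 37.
29^(-1) ≡ 23 (mod 37). Verification: 29 × 23 = 667 ≡ 1 (mod 37)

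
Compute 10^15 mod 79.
Using repeated squaring. 15 = 8 + 4 + 2 + 1 (binary 1111). Repeated squaring mod 79: 10^1 ≡ 10; 10^2 ≡ 10² = 100 ≡ 21; 10^4 ≡ 21² = 441 ≡ 46; 10^8 ≡ 46² = 2116 ≡ 62. Multiply: 10^15 = 10^8 × 10^4 × 10^2 × 10^1 ≡ 62 × 46 × 21 × 10 (mod 79): 62 × 46 = 2852 ≡ 8; 8 × 21 = 168 ≡ 10; 10 × 10 = 100 ≡ 21. So 10^15 ≡ 21 (mod 79).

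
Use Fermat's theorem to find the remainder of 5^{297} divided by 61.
41

By Fermat's Little Theorem, a^(p-1) ≡ 1 (mod p) for prime p and gcd(a, p) = 1
Here p = 61, so 5^60 ≡ 1 (mod 61)
We can reduce the exponent: 297 mod 60 = 57
So 5^297 ≡ 5^57 (mod 61)
Computing: 5^57 mod 61 = 41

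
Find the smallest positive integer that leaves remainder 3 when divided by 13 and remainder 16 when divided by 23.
M = 13 × 23 = 299. M₁ = 23, y₁ ≡ 4 (mod 13). M₂ = 13, y₂ ≡ 16 (mod 23). z = 3×23×4 + 16×13×16 ≡ 16 (mod 299). The smallest positive such number is 16.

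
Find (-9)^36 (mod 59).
Using repeated squaring. (-9) ≡ 50 (mod 59). 36 = 32 + 4 (binary 100100). Repeated squaring mod 59: 50^1 ≡ 50; 50^2 ≡ 50² = 2500 ≡ 22; 50^4 ≡ 22² = 484 ≡ 12; 50^8 ≡ 12² = 144 ≡ 26; 50^16 ≡ 26² = 676 ≡ 27; 50^32 ≡ 27² = 729 ≡ 21. Multiply: (-9)^36 ≡ 50^32 × 50^4 ≡ 21 × 12 (mod 59): 21 × 12 = 252 ≡ 16. So (-9)^36 ≡ 16 (mod 59).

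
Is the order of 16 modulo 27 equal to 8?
No, the actual order is 9, not 8.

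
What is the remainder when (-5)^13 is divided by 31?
Using repeated squaring. (-5) ≡ 26 (mod 31). 13 = 8 + 4 + 1 (binary 1101). Repeated squaring mod 31: 26^1 ≡ 26; 26^2 ≡ 26² = 676 ≡ 25; 26^4 ≡ 25² = 625 ≡ 5; 26^8 ≡ 5² = 25 ≡ 25. Multiply: (-5)^13 ≡ 26^8 × 26^4 × 26^1 ≡ 25 × 5 × 26 (mod 31): 25 × 5 = 125 ≡ 1; 1 × 26 = 26 ≡ 26. So (-5)^13 ≡ 26 (mod 31).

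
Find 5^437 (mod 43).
Using Fermat: 5^{42} ≡ 1 (mod 43). 437 ≡ 17 (mod 42). So 5^{437} ≡ 5^{17} ≡ 28 (mod 43)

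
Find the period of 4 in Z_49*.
Powers of 4 mod 49: 4^1≡4, 4^2≡16, 4^3≡15, 4^4≡11, 4^5≡44, 4^6≡29, 4^7≡18, 4^8≡23, 4^9≡43, 4^10≡25, 4^11≡2, 4^12≡8, 4^13≡32, 4^14≡30, 4^15≡22, 4^16≡39, 4^17≡9, 4^18≡36, 4^19≡46, 4^20≡37, 4^21≡1. Order = 21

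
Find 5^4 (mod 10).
4 = 4 (binary 100). Repeated squaring mod 10: 5^1 ≡ 5; 5^2 ≡ 5² = 25 ≡ 5; 5^4 ≡ 5² = 25 ≡ 5. So 5^4 ≡ 5 (mod 10).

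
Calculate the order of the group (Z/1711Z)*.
1624

Prime factorization: 1711 = 29 × 59
Using the formula φ(n) = n × Π(1 - 1/p) for each prime factor p:
φ(1711) = 1711 × (1 - 1/29) × (1 - 1/59)
φ(1711) = 1624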